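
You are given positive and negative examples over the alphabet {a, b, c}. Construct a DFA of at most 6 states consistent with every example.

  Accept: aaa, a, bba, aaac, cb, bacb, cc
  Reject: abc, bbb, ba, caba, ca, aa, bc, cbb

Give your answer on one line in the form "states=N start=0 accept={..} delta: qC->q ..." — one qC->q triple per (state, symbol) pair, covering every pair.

Fold the examples into a partial DFA from state 0: repeatedly fix the first undefined (state, symbol) met by the shortest-then-alphabetical prefix, trying targets in increasing order and rejecting any under which an Accept and a Reject string meet in one state with the same remainder; add a state when all current targets are rejected. Accepting states are where Accept strings end.
a: 0a undefined. 0a->0: no, aaa/aa meet in 0. Open state 1: 0a->1.
b: 0b undefined. 0b->0: no, a/ba meet in 1. 0b->1: ok.
c: 0c undefined. 0c->0: no, a/ca meet in 1. 0c->1: no, cc/bc meet in 1 with "c" left. Open state 2: 0c->2.
aa: 1a undefined. 1a->0: no, aaac/bc meet in 1 with "c" left. 1a->1: no, aaa/ba meet in 1. 1a->2: no, aaa/ca meet in 2 with "a" left. Open state 3: 1a->3.
ab: 1b undefined. 1b->0: no, a/bbb meet in 1. 1b->1: no, a/bbb meet in 1. 1b->2: no, bba/ca meet in 2 with "a" left. 1b->3: ok.
bc: 1c undefined. 1c->0: ok.
ca: 2a undefined. 2a->0: ok.
cb: 2b undefined. 2b->0: no, a/cbb meet in 1. 2b->1: ok.
cc: 2c undefined. 2c->0: no, cc/ca meet in 0. 2c->1: ok.
aaa: 3a undefined. 3a->0: no, aaa/ca meet in 0. 3a->1: no, aaac/ca meet in 0. 3a->2: ok.
abc: 3c undefined. 3c->0: ok.
bbb: 3b undefined. 3b->0: ok.
All examples now run through 4 states with every (state, symbol) defined. Accept strings end in {1,2}, Reject strings end in {0,3}; accept={1,2}.

states=4 start=0 accept={1,2} delta: 0a->1 0b->1 0c->2 1a->3 1b->3 1c->0 2a->0 2b->1 2c->1 3a->2 3b->0 3c->0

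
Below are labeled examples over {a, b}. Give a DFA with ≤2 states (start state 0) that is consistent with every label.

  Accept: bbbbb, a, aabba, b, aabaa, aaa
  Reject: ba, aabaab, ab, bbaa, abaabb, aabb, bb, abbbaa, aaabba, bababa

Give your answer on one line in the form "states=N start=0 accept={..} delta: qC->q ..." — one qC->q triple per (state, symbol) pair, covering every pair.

Grow the machine one transition at a time. Run the examples from 0; the earliest place one falls off (shortest prefix, ties alphabetical) gets sent to the lowest-numbered state that keeps every Accept/Reject pair distinguishable — a pair clashes when both reach the same state with identical unread suffix — and to a fresh state only if none does.
a: 0a undefined. 0a->0: no, aabba/aaabba meet in 0 with "bba" left. Open state 1: 0a->1.
b: 0b undefined. 0b->0: no, bbbbb/bb meet in 0. 0b->1: ok.
aa: 1a undefined. 1a->0: ok.
ab: 1b undefined. 1b->0: ok.
All examples now run through 2 states with every (state, symbol) defined. Accept strings end in {1}, Reject strings end in {0}; accept={1}.

states=2 start=0 accept={1} delta: 0a->1 0b->1 1a->0 1b->0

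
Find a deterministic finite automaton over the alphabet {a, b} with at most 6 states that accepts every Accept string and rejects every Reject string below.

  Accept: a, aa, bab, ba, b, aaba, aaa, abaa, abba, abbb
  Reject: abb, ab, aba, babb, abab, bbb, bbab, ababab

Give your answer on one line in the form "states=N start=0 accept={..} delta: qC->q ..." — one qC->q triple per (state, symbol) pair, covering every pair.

Grow the machine one transition at a time. Run the examples from 0; the earliest place one falls off (shortest prefix, ties alphabetical) gets sent to the lowest-numbered state that keeps every Accept/Reject pair distinguishable — a pair clashes when both reach the same state with identical unread suffix — and to a fresh state only if none does.
a: 0a undefined. 0a->0: no, bab/abab meet in 0 with "bab" left. Open state 1: 0a->1.
b: 0b undefined. 0b->0: no, bab/ab meet in 1 with "b" left. 0b->1: ok.
aa: 1a undefined. 1a->0: ok.
ab: 1b undefined. 1b->0: no, a/abb meet in 1. 1b->1: no, a/abb meet in 1. Open state 2: 1b->2.
aba: 2a undefined. 2a->0: no, a/abab meet in 1. 2a->1: no, a/aba meet in 1. 2a->2: no, abaa/ab meet in 2. Open state 3: 2a->3.
abb: 2b undefined. 2b->0: no, aa/abb meet in 0. 2b->1: no, a/abb meet in 1. 2b->2: no, abba/aba meet in 3. 2b->3: no, abbb/abab meet in 3 with "b" left. Open state 4: 2b->4.
abaa: 3a undefined. 3a->0: ok.
abab: 3b undefined. 3b->0: no, aa/abab meet in 0. 3b->1: no, a/abab meet in 1. 3b->2: ok.
abba: 4a undefined. 4a->0: ok.
abbb: 4b undefined. 4b->0: ok.
All examples now run through 5 states with every (state, symbol) defined. Accept strings end in {0,1}, Reject strings end in {2,3,4}; accept={0,1}.

states=5 start=0 accept={0,1} delta: 0a->1 0b->1 1a->0 1b->2 2a->3 2b->4 3a->0 3b->2 4a->0 4b->0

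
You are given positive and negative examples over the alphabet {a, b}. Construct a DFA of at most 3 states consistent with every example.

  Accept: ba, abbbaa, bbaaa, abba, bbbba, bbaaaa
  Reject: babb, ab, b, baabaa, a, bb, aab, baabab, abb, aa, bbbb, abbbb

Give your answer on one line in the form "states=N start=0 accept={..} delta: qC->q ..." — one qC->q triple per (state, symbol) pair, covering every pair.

states=3 start=0 accept={2} delta: 0a->0 0b->1 1a->2 1b->1 2a->2 2b->0

Grow the machine one transition at a time. Run the examples from 0; the earliest place one falls off (shortest prefix, ties alphabetical) gets sent to the lowest-numbered state that keeps every Accept/Reject pair distinguishable — a pair clashes when both reach the same state with identical unread suffix — and to a fresh state only if none does.
a: 0a undefined. 0a->0: ok.
b: 0b undefined. 0b->0: no, ba/babb meet in 0. Open state 1: 0b->1.
ba: 1a undefined. 1a->0: no, ba/baabaa meet in 0. 1a->1: no, ba/ab meet in 1. Open state 2: 1a->2.
bb: 1b undefined. 1b->0: no, bbaaa/a meet in 0. 1b->1: ok.
baa: 2a undefined. 2a->0: no, abbbaa/baabaa meet in 0. 2a->1: no, abbbaa/ab meet in 1. 2a->2: ok.
bab: 2b undefined. 2b->0: ok.
All examples now run through 3 states with every (state, symbol) defined. Accept strings end in {2}, Reject strings end in {0,1}; accept={2}.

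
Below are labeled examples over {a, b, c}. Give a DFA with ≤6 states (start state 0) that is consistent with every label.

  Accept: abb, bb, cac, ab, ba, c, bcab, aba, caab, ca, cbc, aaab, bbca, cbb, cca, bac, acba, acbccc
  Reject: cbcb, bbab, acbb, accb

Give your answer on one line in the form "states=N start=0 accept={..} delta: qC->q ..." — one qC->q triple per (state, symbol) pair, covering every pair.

states=5 start=0 accept={0,1,2,3} delta: 0a->1 0b->1 0c->0 1a->0 1b->2 1c->3 2a->3 2b->0 2c->0 3a->0 3b->4 3c->3 4a->0 4b->4 4c->0

State merging on the prefix tree: take the shortest (then alphabetical) example prefix whose next move is undefined and point that move at state 0, else 1, else 2, ...; a target is out if some Accept/Reject pair would then sit in one state with the same input left (inseparable). If every existing state is out, open a new one.
a: 0a undefined. 0a->0: no, cbb/acbb meet in 0 with "cbb" left. Open state 1: 0a->1.
b: 0b undefined. 0b->0: no, ab/bbab meet in 1 with "b" left. 0b->1: ok.
c: 0c undefined. 0c->0: ok.
aa: 1a undefined. 1a->0: ok.
ab: 1b undefined. 1b->0: no, bb/bbab meet in 0. 1b->1: no, abb/bbab meet in 1. Open state 2: 1b->2.
ac: 1c undefined. 1c->0: no, bb/acbb meet in 2. 1c->1: no, abb/acbb meet in 2 with "b" left. 1c->2: no, abb/cbcb meet in 2 with "b" left. Open state 3: 1c->3.
aba: 2a undefined. 2a->0: no, caab/bbab meet in 1. 2a->1: no, bb/bbab meet in 2. 2a->2: no, abb/bbab meet in 2 with "b" left. 2a->3: ok.
abb: 2b undefined. 2b->0: ok.
acb: 3b undefined. 3b->0: no, abb/cbcb meet in 0. 3b->1: no, bb/acbb meet in 2. 3b->2: no, abb/acbb meet in 0. 3b->3: no, cac/cbcb meet in 3. Open state 4: 3b->4.
acc: 3c undefined. 3c->0: no, caab/accb meet in 1. 3c->1: no, bb/accb meet in 2. 3c->2: no, abb/accb meet in 0. 3c->3: ok.
bbc: 2c undefined. 2c->0: ok.
bca: 3a undefined. 3a->0: ok.
acba: 4a undefined. 4a->0: ok.
acbb: 4b undefined. 4b->0: no, abb/acbb meet in 0. 4b->1: no, bcab/acbb meet in 1. 4b->2: no, bb/acbb meet in 2. 4b->3: no, cac/acbb meet in 3. 4b->4: ok.
acbc: 4c undefined. 4c->0: ok.
All examples now run through 5 states with every (state, symbol) defined. Accept strings end in {0,1,2,3}, Reject strings end in {4}; accept={0,1,2,3}.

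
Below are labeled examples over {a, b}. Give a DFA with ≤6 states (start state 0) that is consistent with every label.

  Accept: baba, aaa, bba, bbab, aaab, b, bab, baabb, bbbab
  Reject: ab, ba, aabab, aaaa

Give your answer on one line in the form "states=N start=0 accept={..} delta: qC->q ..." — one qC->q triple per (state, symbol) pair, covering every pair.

State merging on the prefix tree: take the shortest (then alphabetical) example prefix whose next move is undefined and point that move at state 0, else 1, else 2, ...; a target is out if some Accept/Reject pair would then sit in one state with the same input left (inseparable). If every existing state is out, open a new one.
a: 0a undefined. 0a->0: no, aaa/aaaa meet in 0. Open state 1: 0a->1.
b: 0b undefined. 0b->0: no, bba/ba meet in 1. 0b->1: ok.
aa: 1a undefined. 1a->0: no, baba/ba meet in 0. 1a->1: no, aaa/ba meet in 1. Open state 2: 1a->2.
ab: 1b undefined. 1b->0: no, bbab/ab meet in 0. 1b->1: no, bba/ba meet in 2. 1b->2: no, bbbab/aabab meet in 2 with "bab" left. Open state 3: 1b->3.
aaa: 2a undefined. 2a->0: no, aaab/aaaa meet in 1. 2a->1: no, aaab/ab meet in 3. 2a->2: no, aaa/ba meet in 2. 2a->3: no, aaa/ab meet in 3. Open state 4: 2a->4.
aab: 2b undefined. 2b->0: ok.
bba: 3a undefined. 3a->0: ok.
bbb: 3b undefined. 3b->0: no, bbbab/ab meet in 3. 3b->1: ok.
aaaa: 4a undefined. 4a->0: no, bba/aaaa meet in 0. 4a->1: no, baba/aaaa meet in 1. 4a->2: ok.
aaab: 4b undefined. 4b->0: ok.
All examples now run through 5 states with every (state, symbol) defined. Accept strings end in {0,1,4}, Reject strings end in {2,3}; accept={0,1,4}.

states=5 start=0 accept={0,1,4} delta: 0a->1 0b->1 1a->2 1b->3 2a->4 2b->0 3a->0 3b->1 4a->2 4b->0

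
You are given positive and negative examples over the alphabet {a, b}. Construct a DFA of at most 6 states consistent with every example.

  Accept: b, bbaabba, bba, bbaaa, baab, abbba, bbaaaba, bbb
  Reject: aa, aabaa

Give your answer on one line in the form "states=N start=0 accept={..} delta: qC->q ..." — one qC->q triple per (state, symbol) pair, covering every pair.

states=3 start=0 accept={1,2} delta: 0a->0 0b->1 1a->0 1b->2 2a->2 2b->2

State merging on the prefix tree: take the shortest (then alphabetical) example prefix whose next move is undefined and point that move at state 0, else 1, else 2, ...; a target is out if some Accept/Reject pair would then sit in one state with the same input left (inseparable). If every existing state is out, open a new one.
a: 0a undefined. 0a->0: ok.
b: 0b undefined. 0b->0: no, b/aa meet in 0. Open state 1: 0b->1.
ba: 1a undefined. 1a->0: ok.
bb: 1b undefined. 1b->0: no, bbaabba/aa meet in 0. 1b->1: no, bbaabba/aa meet in 0. Open state 2: 1b->2.
bba: 2a undefined. 2a->0: no, bbaabba/aa meet in 0. 2a->1: no, bbaaa/aa meet in 0. 2a->2: ok.
bbb: 2b undefined. 2b->0: no, bbaabba/aa meet in 0. 2b->1: no, abbba/aa meet in 0. 2b->2: ok.
All examples now run through 3 states with every (state, symbol) defined. Accept strings end in {1,2}, Reject strings end in {0}; accept={1,2}.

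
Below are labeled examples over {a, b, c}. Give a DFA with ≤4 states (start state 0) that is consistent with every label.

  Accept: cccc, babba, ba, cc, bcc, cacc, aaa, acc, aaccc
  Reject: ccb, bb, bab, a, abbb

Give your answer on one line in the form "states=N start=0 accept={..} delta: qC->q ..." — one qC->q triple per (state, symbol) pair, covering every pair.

Grow the machine one transition at a time. Run the examples from 0; the earliest place one falls off (shortest prefix, ties alphabetical) gets sent to the lowest-numbered state that keeps every Accept/Reject pair distinguishable — a pair clashes when both reach the same state with identical unread suffix — and to a fresh state only if none does.
a: 0a undefined. 0a->0: no, aaa/a meet in 0. Open state 1: 0a->1.
b: 0b undefined. 0b->0: no, ba/a meet in 1. 0b->1: ok.
c: 0c undefined. 0c->0: ok.
aa: 1a undefined. 1a->0: no, aaa/ccb meet in 1. 1a->1: no, ba/ccb meet in 1. Open state 2: 1a->2.
ab: 1b undefined. 1b->0: no, cccc/bb meet in 0. 1b->1: ok.
ac: 1c undefined. 1c->0: ok.
aaa: 2a undefined. 2a->0: ok.
aac: 2c undefined. 2c->0: ok.
bab: 2b undefined. 2b->0: no, cccc/bab meet in 0. 2b->1: ok.
All examples now run through 3 states with every (state, symbol) defined. Accept strings end in {0,2}, Reject strings end in {1}; accept={0,2}.

states=3 start=0 accept={0,2} delta: 0a->1 0b->1 0c->0 1a->2 1b->1 1c->0 2a->0 2b->1 2c->0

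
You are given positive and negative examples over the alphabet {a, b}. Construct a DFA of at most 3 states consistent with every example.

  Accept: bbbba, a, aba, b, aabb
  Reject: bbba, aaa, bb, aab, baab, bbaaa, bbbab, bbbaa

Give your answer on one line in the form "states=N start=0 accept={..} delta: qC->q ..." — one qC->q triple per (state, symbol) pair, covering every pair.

Grow the machine one transition at a time. Run the examples from 0; the earliest place one falls off (shortest prefix, ties alphabetical) gets sent to the lowest-numbered state that keeps every Accept/Reject pair distinguishable — a pair clashes when both reach the same state with identical unread suffix — and to a fresh state only if none does.
a: 0a undefined. 0a->0: no, a/aaa meet in 0. Open state 1: 0a->1.
b: 0b undefined. 0b->0: no, bbbba/bbba meet in 1. 0b->1: ok.
aa: 1a undefined. 1a->0: no, a/aaa meet in 1. 1a->1: no, a/aaa meet in 1. Open state 2: 1a->2.
ab: 1b undefined. 1b->0: ok.
aaa: 2a undefined. 2a->0: no, bbbba/baab meet in 1. 2a->1: no, bbbba/aaa meet in 1. 2a->2: ok.
aab: 2b undefined. 2b->0: ok.
All examples now run through 3 states with every (state, symbol) defined. Accept strings end in {1}, Reject strings end in {0,2}; accept={1}.

states=3 start=0 accept={1} delta: 0a->1 0b->1 1a->2 1b->0 2a->2 2b->0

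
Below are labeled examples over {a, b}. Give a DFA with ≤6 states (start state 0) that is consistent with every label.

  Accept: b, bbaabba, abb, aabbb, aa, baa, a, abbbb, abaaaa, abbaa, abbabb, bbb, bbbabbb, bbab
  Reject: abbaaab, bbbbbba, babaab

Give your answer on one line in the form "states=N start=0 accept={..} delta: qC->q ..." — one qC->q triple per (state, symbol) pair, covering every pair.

states=5 start=0 accept={0,1,2,4} delta: 0a->0 0b->1 1a->1 1b->2 2a->3 2b->1 3a->4 3b->0 4a->4 4b->3

Grow the machine one transition at a time. Run the examples from 0; the earliest place one falls off (shortest prefix, ties alphabetical) gets sent to the lowest-numbered state that keeps every Accept/Reject pair distinguishable — a pair clashes when both reach the same state with identical unread suffix — and to a fresh state only if none does.
a: 0a undefined. 0a->0: ok.
b: 0b undefined. 0b->0: no, b/abbaaab meet in 0. Open state 1: 0b->1.
ba: 1a undefined. 1a->0: no, b/babaab meet in 1. 1a->1: ok.
bb: 1b undefined. 1b->0: no, b/abbaaab meet in 1. 1b->1: no, b/abbaaab meet in 1. Open state 2: 1b->2.
bba: 2a undefined. 2a->0: no, b/abbaaab meet in 1. 2a->1: no, abb/abbaaab meet in 2. 2a->2: no, aabbb/abbaaab meet in 2 with "b" left. Open state 3: 2a->3.
bbb: 2b undefined. 2b->0: no, aabbb/bbbbbba meet in 0. 2b->1: ok.
bbaa: 3a undefined. 3a->0: no, b/abbaaab meet in 1. 3a->1: no, abb/abbaaab meet in 2. 3a->2: no, b/babaab meet in 1. 3a->3: no, abbaa/bbbbbba meet in 3. Open state 4: 3a->4.
bbab: 3b undefined. 3b->0: ok.
bbaab: 4b undefined. 4b->0: no, aa/babaab meet in 0. 4b->1: no, b/babaab meet in 1. 4b->2: no, abb/babaab meet in 2. 4b->3: ok.
abbaaa: 4a undefined. 4a->0: no, b/abbaaab meet in 1. 4a->1: no, abb/abbaaab meet in 2. 4a->2: no, b/abbaaab meet in 1. 4a->3: no, bbaabba/abbaaab meet in 0. 4a->4: ok.
All examples now run through 5 states with every (state, symbol) defined. Accept strings end in {0,1,2,4}, Reject strings end in {3}; accept={0,1,2,4}.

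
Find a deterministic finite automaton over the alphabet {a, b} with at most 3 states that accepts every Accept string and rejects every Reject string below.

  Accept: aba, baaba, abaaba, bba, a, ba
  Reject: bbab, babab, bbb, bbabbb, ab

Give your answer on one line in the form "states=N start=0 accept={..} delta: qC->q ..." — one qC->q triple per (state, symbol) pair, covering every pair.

states=2 start=0 accept={0} delta: 0a->0 0b->1 1a->0 1b->0

Grow the machine one transition at a time. Run the examples from 0; the earliest place one falls off (shortest prefix, ties alphabetical) gets sent to the lowest-numbered state that keeps every Accept/Reject pair distinguishable — a pair clashes when both reach the same state with identical unread suffix — and to a fresh state only if none does.
a: 0a undefined. 0a->0: ok.
b: 0b undefined. 0b->0: no, aba/bbab meet in 0. Open state 1: 0b->1.
ba: 1a undefined. 1a->0: ok.
bb: 1b undefined. 1b->0: ok.
All examples now run through 2 states with every (state, symbol) defined. Accept strings end in {0}, Reject strings end in {1}; accept={0}.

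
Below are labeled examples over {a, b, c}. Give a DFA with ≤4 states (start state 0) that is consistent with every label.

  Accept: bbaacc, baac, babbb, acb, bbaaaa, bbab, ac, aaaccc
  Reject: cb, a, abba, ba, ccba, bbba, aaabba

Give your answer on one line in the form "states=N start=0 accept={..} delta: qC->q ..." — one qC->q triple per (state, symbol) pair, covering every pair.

states=3 start=0 accept={2} delta: 0a->1 0b->0 0c->0 1a->2 1b->2 1c->2 2a->1 2b->2 2c->2

State merging on the prefix tree: take the shortest (then alphabetical) example prefix whose next move is undefined and point that move at state 0, else 1, else 2, ...; a target is out if some Accept/Reject pair would then sit in one state with the same input left (inseparable). If every existing state is out, open a new one.
a: 0a undefined. 0a->0: no, acb/cb meet in 0 with "cb" left. Open state 1: 0a->1.
b: 0b undefined. 0b->0: ok.
c: 0c undefined. 0c->0: ok.
aa: 1a undefined. 1a->0: no, bbaacc/cb meet in 0. 1a->1: no, bbaaaa/a meet in 1. Open state 2: 1a->2.
ab: 1b undefined. 1b->0: no, babbb/cb meet in 0. 1b->1: no, babbb/a meet in 1. 1b->2: ok.
ac: 1c undefined. 1c->0: no, acb/cb meet in 0. 1c->1: no, ac/a meet in 1. 1c->2: ok.
aaa: 2a undefined. 2a->0: no, bbaaaa/a meet in 1. 2a->1: ok.
abb: 2b undefined. 2b->0: no, babbb/cb meet in 0. 2b->1: no, babbb/abba meet in 2. 2b->2: ok.
baac: 2c undefined. 2c->0: no, bbaacc/cb meet in 0. 2c->1: no, baac/a meet in 1. 2c->2: ok.
All examples now run through 3 states with every (state, symbol) defined. Accept strings end in {2}, Reject strings end in {0,1}; accept={2}.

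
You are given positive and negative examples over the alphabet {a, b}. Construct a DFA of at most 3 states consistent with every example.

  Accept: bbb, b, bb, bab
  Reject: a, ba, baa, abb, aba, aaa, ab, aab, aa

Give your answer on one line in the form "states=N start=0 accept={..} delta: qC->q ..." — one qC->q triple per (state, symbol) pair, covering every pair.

states=3 start=0 accept={2} delta: 0a->1 0b->2 1a->1 1b->1 2a->0 2b->2

State merging on the prefix tree: take the shortest (then alphabetical) example prefix whose next move is undefined and point that move at state 0, else 1, else 2, ...; a target is out if some Accept/Reject pair would then sit in one state with the same input left (inseparable). If every existing state is out, open a new one.
a: 0a undefined. 0a->0: no, b/ab meet in 0 with "b" left. Open state 1: 0a->1.
b: 0b undefined. 0b->0: no, bab/ab meet in 1 with "b" left. 0b->1: no, bbb/abb meet in 1 with "bb" left. Open state 2: 0b->2.
aa: 1a undefined. 1a->0: no, b/aab meet in 2. 1a->1: ok.
ab: 1b undefined. 1b->0: no, b/abb meet in 2. 1b->1: ok.
ba: 2a undefined. 2a->0: ok.
bb: 2b undefined. 2b->0: no, bb/ba meet in 0. 2b->1: no, bbb/a meet in 1. 2b->2: ok.
All examples now run through 3 states with every (state, symbol) defined. Accept strings end in {2}, Reject strings end in {0,1}; accept={2}.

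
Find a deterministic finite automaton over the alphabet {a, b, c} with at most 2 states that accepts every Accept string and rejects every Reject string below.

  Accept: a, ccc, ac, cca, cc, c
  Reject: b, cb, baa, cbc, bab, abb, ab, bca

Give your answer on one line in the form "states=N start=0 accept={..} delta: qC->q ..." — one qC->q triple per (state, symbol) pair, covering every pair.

State merging on the prefix tree: take the shortest (then alphabetical) example prefix whose next move is undefined and point that move at state 0, else 1, else 2, ...; a target is out if some Accept/Reject pair would then sit in one state with the same input left (inseparable). If every existing state is out, open a new one.
a: 0a undefined. 0a->0: ok.
b: 0b undefined. 0b->0: no, a/b meet in 0. Open state 1: 0b->1.
c: 0c undefined. 0c->0: ok.
ba: 1a undefined. 1a->0: no, a/baa meet in 0. 1a->1: ok.
bc: 1c undefined. 1c->0: no, a/cbc meet in 0. 1c->1: ok.
abb: 1b undefined. 1b->0: no, a/bab meet in 0. 1b->1: ok.
All examples now run through 2 states with every (state, symbol) defined. Accept strings end in {0}, Reject strings end in {1}; accept={0}.

states=2 start=0 accept={0} delta: 0a->0 0b->1 0c->0 1a->1 1b->1 1c->1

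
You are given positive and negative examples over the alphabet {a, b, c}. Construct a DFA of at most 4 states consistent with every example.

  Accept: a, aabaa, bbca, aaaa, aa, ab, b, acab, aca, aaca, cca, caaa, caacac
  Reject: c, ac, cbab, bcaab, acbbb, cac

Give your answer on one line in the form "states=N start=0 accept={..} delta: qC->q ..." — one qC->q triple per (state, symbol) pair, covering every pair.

Grow the machine one transition at a time. Run the examples from 0; the earliest place one falls off (shortest prefix, ties alphabetical) gets sent to the lowest-numbered state that keeps every Accept/Reject pair distinguishable — a pair clashes when both reach the same state with identical unread suffix — and to a fresh state only if none does.
a: 0a undefined. 0a->0: ok.
b: 0b undefined. 0b->0: ok.
c: 0c undefined. 0c->0: no, a/c meet in 0. Open state 1: 0c->1.
ca: 1a undefined. 1a->0: no, a/bcaab meet in 0. 1a->1: no, bbca/c meet in 1. Open state 2: 1a->2.
cb: 1b undefined. 1b->0: no, a/cbab meet in 0. 1b->1: no, acab/cbab meet in 2 with "b" left. 1b->2: ok.
cc: 1c undefined. 1c->0: ok.
caa: 2a undefined. 2a->0: no, a/cbab meet in 0. 2a->1: no, bbca/cbab meet in 2. 2a->2: no, acab/cbab meet in 2 with "b" left. Open state 3: 2a->3.
cac: 2c undefined. 2c->0: no, a/cac meet in 0. 2c->1: ok.
acab: 2b undefined. 2b->0: no, a/acbbb meet in 0. 2b->1: no, bbca/acbbb meet in 2. 2b->2: no, bbca/acbbb meet in 2. 2b->3: ok.
caaa: 3a undefined. 3a->0: ok.
caac: 3c undefined. 3c->0: no, caacac/c meet in 1. 3c->1: no, caacac/c meet in 1. 3c->2: ok.
cbab: 3b undefined. 3b->0: no, a/cbab meet in 0. 3b->1: ok.
All examples now run through 4 states with every (state, symbol) defined. Accept strings end in {0,2,3}, Reject strings end in {1}; accept={0,2,3}.

states=4 start=0 accept={0,2,3} delta: 0a->0 0b->0 0c->1 1a->2 1b->2 1c->0 2a->3 2b->3 2c->1 3a->0 3b->1 3c->2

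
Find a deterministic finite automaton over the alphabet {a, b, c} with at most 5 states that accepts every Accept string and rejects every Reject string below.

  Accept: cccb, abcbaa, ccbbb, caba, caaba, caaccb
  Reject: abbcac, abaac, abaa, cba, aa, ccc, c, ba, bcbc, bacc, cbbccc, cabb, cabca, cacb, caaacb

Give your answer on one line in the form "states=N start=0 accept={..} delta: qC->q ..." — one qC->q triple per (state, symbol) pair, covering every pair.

states=5 start=0 accept={4} delta: 0a->0 0b->0 0c->1 1a->2 1b->1 1c->3 2a->4 2b->2 2c->0 3a->4 3b->4 3c->3 4a->0 4b->3 4c->1

Fold the examples into a partial DFA from state 0: repeatedly fix the first undefined (state, symbol) met by the shortest-then-alphabetical prefix, trying targets in increasing order and rejecting any under which an Accept and a Reject string meet in one state with the same remainder; add a state when all current targets are rejected. Accepting states are where Accept strings end.
a: 0a undefined. 0a->0: ok.
b: 0b undefined. 0b->0: ok.
c: 0c undefined. 0c->0: no, cccb/abbcac meet in 0. Open state 1: 0c->1.
ca: 1a undefined. 1a->0: no, caba/abaa meet in 0. 1a->1: no, caba/cba meet in 1 with "ba" left. Open state 2: 1a->2.
cb: 1b undefined. 1b->0: no, abcbaa/abaa meet in 0. 1b->1: ok.
cc: 1c undefined. 1c->0: no, cccb/abaac meet in 1. 1c->1: no, cccb/abaac meet in 1. 1c->2: no, cccb/cacb meet in 2 with "cb" left. Open state 3: 1c->3.
caa: 2a undefined. 2a->0: no, abcbaa/abaa meet in 0. 2a->1: no, abcbaa/abaac meet in 1. 2a->2: no, abcbaa/cba meet in 2. 2a->3: no, abcbaa/bcbc meet in 3. Open state 4: 2a->4.
cab: 2b undefined. 2b->0: no, caba/abaa meet in 0. 2b->1: no, caba/cba meet in 2. 2b->2: ok.
cac: 2c undefined. 2c->0: ok.
ccb: 3b undefined. 3b->0: no, ccbbb/abbcac meet in 0. 3b->1: no, ccbbb/abaac meet in 1. 3b->2: no, ccbbb/cba meet in 2. 3b->3: no, ccbbb/bcbc meet in 3. 3b->4: ok.
ccc: 3c undefined. 3c->0: no, cccb/abbcac meet in 0. 3c->1: no, cccb/abaac meet in 1. 3c->2: no, cccb/cba meet in 2. 3c->3: ok.
caaa: 4a undefined. 4a->0: ok.
caab: 4b undefined. 4b->0: no, ccbbb/abbcac meet in 0. 4b->1: no, ccbbb/abaac meet in 1. 4b->2: no, ccbbb/cba meet in 2. 4b->3: ok.
caac: 4c undefined. 4c->0: no, caaccb/abaac meet in 1. 4c->1: ok.
caaba: 3a undefined. 3a->0: no, caaba/abbcac meet in 0. 3a->1: no, caaba/abaac meet in 1. 3a->2: no, caaba/cba meet in 2. 3a->3: no, caaba/ccc meet in 3. 3a->4: ok.
All examples now run through 5 states with every (state, symbol) defined. Accept strings end in {4}, Reject strings end in {0,1,2,3}; accept={4}.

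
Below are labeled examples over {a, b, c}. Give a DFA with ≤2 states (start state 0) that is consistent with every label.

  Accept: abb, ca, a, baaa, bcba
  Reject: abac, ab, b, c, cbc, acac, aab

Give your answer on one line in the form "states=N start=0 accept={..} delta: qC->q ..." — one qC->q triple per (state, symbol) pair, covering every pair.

states=2 start=0 accept={0} delta: 0a->0 0b->1 0c->1 1a->0 1b->0 1c->0

Fold the examples into a partial DFA from state 0: repeatedly fix the first undefined (state, symbol) met by the shortest-then-alphabetical prefix, trying targets in increasing order and rejecting any under which an Accept and a Reject string meet in one state with the same remainder; add a state when all current targets are rejected. Accepting states are where Accept strings end.
a: 0a undefined. 0a->0: ok.
b: 0b undefined. 0b->0: no, abb/ab meet in 0. Open state 1: 0b->1.
c: 0c undefined. 0c->0: no, ca/c meet in 0. 0c->1: ok.
ba: 1a undefined. 1a->0: ok.
bc: 1c undefined. 1c->0: ok.
cb: 1b undefined. 1b->0: ok.
All examples now run through 2 states with every (state, symbol) defined. Accept strings end in {0}, Reject strings end in {1}; accept={0}.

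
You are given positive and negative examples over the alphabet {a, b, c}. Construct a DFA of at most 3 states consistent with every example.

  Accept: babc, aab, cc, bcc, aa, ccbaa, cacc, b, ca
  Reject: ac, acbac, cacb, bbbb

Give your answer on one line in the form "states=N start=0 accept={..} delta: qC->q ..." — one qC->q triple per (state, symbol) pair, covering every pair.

states=3 start=0 accept={0,1} delta: 0a->0 0b->1 0c->2 1a->0 1b->2 1c->1 2a->0 2b->2 2c->0

Fold the examples into a partial DFA from state 0: repeatedly fix the first undefined (state, symbol) met by the shortest-then-alphabetical prefix, trying targets in increasing order and rejecting any under which an Accept and a Reject string meet in one state with the same remainder; add a state when all current targets are rejected. Accepting states are where Accept strings end.
a: 0a undefined. 0a->0: ok.
b: 0b undefined. 0b->0: no, babc/ac meet in 0 with "c" left. Open state 1: 0b->1.
c: 0c undefined. 0c->0: no, aab/cacb meet in 1. 0c->1: no, aab/ac meet in 1. Open state 2: 0c->2.
ba: 1a undefined. 1a->0: ok.
bb: 1b undefined. 1b->0: no, aa/bbbb meet in 0. 1b->1: no, aab/bbbb meet in 1. 1b->2: ok.
bc: 1c undefined. 1c->0: no, bcc/ac meet in 2. 1c->1: ok.
ca: 2a undefined. 2a->0: ok.
cc: 2c undefined. 2c->0: ok.
acb: 2b undefined. 2b->0: no, babc/bbbb meet in 1. 2b->1: no, babc/cacb meet in 1. 2b->2: ok.
All examples now run through 3 states with every (state, symbol) defined. Accept strings end in {0,1}, Reject strings end in {2}; accept={0,1}.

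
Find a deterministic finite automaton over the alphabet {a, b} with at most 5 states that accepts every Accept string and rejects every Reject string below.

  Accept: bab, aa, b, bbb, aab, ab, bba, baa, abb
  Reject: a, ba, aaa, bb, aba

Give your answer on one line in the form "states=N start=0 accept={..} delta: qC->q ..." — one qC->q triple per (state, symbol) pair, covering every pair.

states=3 start=0 accept={0,2} delta: 0a->1 0b->2 1a->0 1b->0 2a->1 2b->1

State merging on the prefix tree: take the shortest (then alphabetical) example prefix whose next move is undefined and point that move at state 0, else 1, else 2, ...; a target is out if some Accept/Reject pair would then sit in one state with the same input left (inseparable). If every existing state is out, open a new one.
a: 0a undefined. 0a->0: no, aa/a meet in 0. Open state 1: 0a->1.
b: 0b undefined. 0b->0: no, b/bb meet in 0. 0b->1: no, aa/ba meet in 1 with "a" left. Open state 2: 0b->2.
aa: 1a undefined. 1a->0: ok.
ab: 1b undefined. 1b->0: ok.
ba: 2a undefined. 2a->0: no, aa/ba meet in 0. 2a->1: ok.
bb: 2b undefined. 2b->0: no, bab/bb meet in 0. 2b->1: ok.
All examples now run through 3 states with every (state, symbol) defined. Accept strings end in {0,2}, Reject strings end in {1}; accept={0,2}.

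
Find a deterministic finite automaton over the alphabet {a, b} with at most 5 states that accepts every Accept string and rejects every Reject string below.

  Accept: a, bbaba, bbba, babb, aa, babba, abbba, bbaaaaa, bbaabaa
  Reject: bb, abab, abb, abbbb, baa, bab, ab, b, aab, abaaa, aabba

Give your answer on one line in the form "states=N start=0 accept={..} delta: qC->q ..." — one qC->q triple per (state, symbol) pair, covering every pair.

states=5 start=0 accept={0} delta: 0a->0 0b->1 1a->1 1b->2 2a->3 2b->0 3a->4 3b->0 4a->0 4b->0

Fold the examples into a partial DFA from state 0: repeatedly fix the first undefined (state, symbol) met by the shortest-then-alphabetical prefix, trying targets in increasing order and rejecting any under which an Accept and a Reject string meet in one state with the same remainder; add a state when all current targets are rejected. Accepting states are where Accept strings end.
a: 0a undefined. 0a->0: ok.
b: 0b undefined. 0b->0: no, a/bb meet in 0. Open state 1: 0b->1.
ba: 1a undefined. 1a->0: no, a/baa meet in 0. 1a->1: ok.
bb: 1b undefined. 1b->0: no, a/bb meet in 0. 1b->1: no, bbaba/bb meet in 1. Open state 2: 1b->2.
bba: 2a undefined. 2a->0: no, a/aabba meet in 0. 2a->1: no, bbaba/baa meet in 1. 2a->2: no, bbaaaaa/bb meet in 2. Open state 3: 2a->3.
bbb: 2b undefined. 2b->0: ok.
bbaa: 3a undefined. 3a->0: no, bbaabaa/abbbb meet in 1. 3a->1: no, bbaaaaa/abbbb meet in 1. 3a->2: no, bbaaaaa/aabba meet in 3. 3a->3: no, bbaaaaa/aabba meet in 3. Open state 4: 3a->4.
bbab: 3b undefined. 3b->0: ok.
bbaaa: 4a undefined. 4a->0: ok.
bbaab: 4b undefined. 4b->0: ok.
All examples now run through 5 states with every (state, symbol) defined. Accept strings end in {0}, Reject strings end in {1,2,3}; accept={0}.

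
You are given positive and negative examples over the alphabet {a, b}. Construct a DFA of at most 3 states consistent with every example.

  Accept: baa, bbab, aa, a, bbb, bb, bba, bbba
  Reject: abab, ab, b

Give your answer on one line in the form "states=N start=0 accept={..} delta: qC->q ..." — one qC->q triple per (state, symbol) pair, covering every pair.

Grow the machine one transition at a time. Run the examples from 0; the earliest place one falls off (shortest prefix, ties alphabetical) gets sent to the lowest-numbered state that keeps every Accept/Reject pair distinguishable — a pair clashes when both reach the same state with identical unread suffix — and to a fresh state only if none does.
a: 0a undefined. 0a->0: ok.
b: 0b undefined. 0b->0: no, baa/abab meet in 0. Open state 1: 0b->1.
ba: 1a undefined. 1a->0: ok.
bb: 1b undefined. 1b->0: no, bbab/abab meet in 1. 1b->1: no, bbab/abab meet in 1. Open state 2: 1b->2.
bba: 2a undefined. 2a->0: no, bbab/abab meet in 1. 2a->1: no, bba/abab meet in 1. 2a->2: ok.
bbb: 2b undefined. 2b->0: ok.
All examples now run through 3 states with every (state, symbol) defined. Accept strings end in {0,2}, Reject strings end in {1}; accept={0,2}.

states=3 start=0 accept={0,2} delta: 0a->0 0b->1 1a->0 1b->2 2a->2 2b->0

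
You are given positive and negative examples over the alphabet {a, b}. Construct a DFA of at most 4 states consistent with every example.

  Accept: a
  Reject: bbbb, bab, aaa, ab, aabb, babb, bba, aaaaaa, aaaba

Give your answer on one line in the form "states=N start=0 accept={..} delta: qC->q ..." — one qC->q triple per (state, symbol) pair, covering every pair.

Grow the machine one transition at a time. Run the examples from 0; the earliest place one falls off (shortest prefix, ties alphabetical) gets sent to the lowest-numbered state that keeps every Accept/Reject pair distinguishable — a pair clashes when both reach the same state with identical unread suffix — and to a fresh state only if none does.
a: 0a undefined. 0a->0: no, a/aaa meet in 0. Open state 1: 0a->1.
b: 0b undefined. 0b->0: no, a/bba meet in 1. 0b->1: ok.
aa: 1a undefined. 1a->0: no, a/bab meet in 1. 1a->1: no, a/aaa meet in 1. Open state 2: 1a->2.
ab: 1b undefined. 1b->0: no, a/bba meet in 1. 1b->1: no, a/bbbb meet in 1. 1b->2: ok.
aaa: 2a undefined. 2a->0: ok.
aab: 2b undefined. 2b->0: no, a/bbbb meet in 1. 2b->1: no, a/bab meet in 1. 2b->2: ok.
All examples now run through 3 states with every (state, symbol) defined. Accept strings end in {1}, Reject strings end in {0,2}; accept={1}.

states=3 start=0 accept={1} delta: 0a->1 0b->1 1a->2 1b->2 2a->0 2b->2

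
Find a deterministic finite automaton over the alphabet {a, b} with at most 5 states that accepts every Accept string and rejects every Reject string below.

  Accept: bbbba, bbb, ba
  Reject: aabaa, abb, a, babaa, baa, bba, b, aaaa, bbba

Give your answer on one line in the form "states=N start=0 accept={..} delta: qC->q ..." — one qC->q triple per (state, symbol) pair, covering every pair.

State merging on the prefix tree: take the shortest (then alphabetical) example prefix whose next move is undefined and point that move at state 0, else 1, else 2, ...; a target is out if some Accept/Reject pair would then sit in one state with the same input left (inseparable). If every existing state is out, open a new one.
a: 0a undefined. 0a->0: ok.
b: 0b undefined. 0b->0: no, bbbba/aabaa meet in 0. Open state 1: 0b->1.
ba: 1a undefined. 1a->0: no, ba/aabaa meet in 0. 1a->1: no, ba/aabaa meet in 1. Open state 2: 1a->2.
bb: 1b undefined. 1b->0: no, bbbba/abb meet in 0. 1b->1: no, bbbba/bba meet in 2. 1b->2: no, ba/abb meet in 2. Open state 3: 1b->3.
baa: 2a undefined. 2a->0: ok.
bab: 2b undefined. 2b->0: ok.
bba: 3a undefined. 3a->0: ok.
bbb: 3b undefined. 3b->0: no, bbb/aabaa meet in 0. 3b->1: no, bbbba/aabaa meet in 0. 3b->2: no, bbbba/aabaa meet in 0. 3b->3: no, bbbba/aabaa meet in 0. Open state 4: 3b->4.
bbba: 4a undefined. 4a->0: ok.
bbbb: 4b undefined. 4b->0: no, bbbba/aabaa meet in 0. 4b->1: ok.
All examples now run through 5 states with every (state, symbol) defined. Accept strings end in {2,4}, Reject strings end in {0,1,3}; accept={2,4}.

states=5 start=0 accept={2,4} delta: 0a->0 0b->1 1a->2 1b->3 2a->0 2b->0 3a->0 3b->4 4a->0 4b->1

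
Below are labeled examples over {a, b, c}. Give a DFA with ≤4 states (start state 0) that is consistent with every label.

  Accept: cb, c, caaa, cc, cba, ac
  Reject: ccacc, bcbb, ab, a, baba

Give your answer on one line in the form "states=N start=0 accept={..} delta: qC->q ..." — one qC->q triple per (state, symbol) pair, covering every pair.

states=3 start=0 accept={1,2} delta: 0a->0 0b->0 0c->1 1a->1 1b->2 1c->2 2a->1 2b->0 2c->0

State merging on the prefix tree: take the shortest (then alphabetical) example prefix whose next move is undefined and point that move at state 0, else 1, else 2, ...; a target is out if some Accept/Reject pair would then sit in one state with the same input left (inseparable). If every existing state is out, open a new one.
a: 0a undefined. 0a->0: ok.
b: 0b undefined. 0b->0: ok.
c: 0c undefined. 0c->0: no, cb/ccacc meet in 0. Open state 1: 0c->1.
ca: 1a undefined. 1a->0: no, caaa/ab meet in 0. 1a->1: ok.
cb: 1b undefined. 1b->0: no, cb/bcbb meet in 0. 1b->1: no, cb/bcbb meet in 1. Open state 2: 1b->2.
cc: 1c undefined. 1c->0: no, cc/ccacc meet in 0. 1c->1: no, c/ccacc meet in 1. 1c->2: ok.
cba: 2a undefined. 2a->0: no, cb/ccacc meet in 2. 2a->1: ok.
bcbb: 2b undefined. 2b->0: ok.
ccacc: 2c undefined. 2c->0: ok.
All examples now run through 3 states with every (state, symbol) defined. Accept strings end in {1,2}, Reject strings end in {0}; accept={1,2}.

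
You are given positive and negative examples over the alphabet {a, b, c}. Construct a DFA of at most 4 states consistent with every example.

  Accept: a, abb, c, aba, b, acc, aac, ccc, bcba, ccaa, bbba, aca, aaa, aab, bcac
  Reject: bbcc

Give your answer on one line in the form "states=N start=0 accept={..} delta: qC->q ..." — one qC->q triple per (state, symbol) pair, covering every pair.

Fold the examples into a partial DFA from state 0: repeatedly fix the first undefined (state, symbol) met by the shortest-then-alphabetical prefix, trying targets in increasing order and rejecting any under which an Accept and a Reject string meet in one state with the same remainder; add a state when all current targets are rejected. Accepting states are where Accept strings end.
a: 0a undefined. 0a->0: ok.
b: 0b undefined. 0b->0: no, acc/bbcc meet in 0 with "cc" left. Open state 1: 0b->1.
c: 0c undefined. 0c->0: ok.
bb: 1b undefined. 1b->0: no, a/bbcc meet in 0. 1b->1: ok.
bc: 1c undefined. 1c->0: no, a/bbcc meet in 0. 1c->1: no, abb/bbcc meet in 1. Open state 2: 1c->2.
aba: 1a undefined. 1a->0: ok.
bca: 2a undefined. 2a->0: ok.
bcb: 2b undefined. 2b->0: ok.
bbcc: 2c undefined. 2c->0: no, a/bbcc meet in 0. 2c->1: no, abb/bbcc meet in 1. 2c->2: ok.
All examples now run through 3 states with every (state, symbol) defined. Accept strings end in {0,1}, Reject strings end in {2}; accept={0,1}.

states=3 start=0 accept={0,1} delta: 0a->0 0b->1 0c->0 1a->0 1b->1 1c->2 2a->0 2b->0 2c->2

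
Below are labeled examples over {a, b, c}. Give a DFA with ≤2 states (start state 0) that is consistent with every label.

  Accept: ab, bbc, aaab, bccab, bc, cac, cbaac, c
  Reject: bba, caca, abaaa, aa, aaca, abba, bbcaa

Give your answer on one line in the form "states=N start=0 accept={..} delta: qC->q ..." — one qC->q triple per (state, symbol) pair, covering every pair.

Fold the examples into a partial DFA from state 0: repeatedly fix the first undefined (state, symbol) met by the shortest-then-alphabetical prefix, trying targets in increasing order and rejecting any under which an Accept and a Reject string meet in one state with the same remainder; add a state when all current targets are rejected. Accepting states are where Accept strings end.
a: 0a undefined. 0a->0: ok.
b: 0b undefined. 0b->0: no, ab/bba meet in 0. Open state 1: 0b->1.
c: 0c undefined. 0c->0: no, cac/caca meet in 0. 0c->1: ok.
bb: 1b undefined. 1b->0: ok.
bc: 1c undefined. 1c->0: no, bc/bba meet in 0. 1c->1: ok.
ca: 1a undefined. 1a->0: ok.
All examples now run through 2 states with every (state, symbol) defined. Accept strings end in {1}, Reject strings end in {0}; accept={1}.

states=2 start=0 accept={1} delta: 0a->0 0b->1 0c->1 1a->0 1b->0 1c->1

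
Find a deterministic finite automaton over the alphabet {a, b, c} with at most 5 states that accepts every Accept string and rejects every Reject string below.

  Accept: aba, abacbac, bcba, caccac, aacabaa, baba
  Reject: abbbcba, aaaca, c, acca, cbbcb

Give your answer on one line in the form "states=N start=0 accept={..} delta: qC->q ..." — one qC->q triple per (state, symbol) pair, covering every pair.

states=3 start=0 accept={0} delta: 0a->0 0b->1 0c->2 1a->0 1b->2 1c->0 2a->1 2b->2 2c->2

Grow the machine one transition at a time. Run the examples from 0; the earliest place one falls off (shortest prefix, ties alphabetical) gets sent to the lowest-numbered state that keeps every Accept/Reject pair distinguishable — a pair clashes when both reach the same state with identical unread suffix — and to a fresh state only if none does.
a: 0a undefined. 0a->0: ok.
b: 0b undefined. 0b->0: no, bcba/abbbcba meet in 0 with "cba" left. Open state 1: 0b->1.
c: 0c undefined. 0c->0: no, caccac/aaaca meet in 0. 0c->1: no, aba/aaaca meet in 1 with "a" left. Open state 2: 0c->2.
ba: 1a undefined. 1a->0: ok.
bc: 1c undefined. 1c->0: ok.
ca: 2a undefined. 2a->0: no, aba/aaaca meet in 0. 2a->1: ok.
cb: 2b undefined. 2b->0: no, abacbac/c meet in 2. 2b->1: no, abacbac/c meet in 2. 2b->2: ok.
abb: 1b undefined. 1b->0: no, aba/abbbcba meet in 0. 1b->1: no, aba/abbbcba meet in 0. 1b->2: ok.
acc: 2c undefined. 2c->0: no, aba/abbbcba meet in 0. 2c->1: no, aba/acca meet in 0. 2c->2: ok.
All examples now run through 3 states with every (state, symbol) defined. Accept strings end in {0}, Reject strings end in {1,2}; accept={0}.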